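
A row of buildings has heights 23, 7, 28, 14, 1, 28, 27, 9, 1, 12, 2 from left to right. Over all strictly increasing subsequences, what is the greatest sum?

51

Let S[i] be the best sum of a strictly increasing subsequence ending at i:
i:      1  2  3  4  5  6  7  8  9 10 11
a[i]:  23  7 28 14  1 28 27  9  1 12  2
S:     23  7 51 21  1 51 50 16  1 28  3
Maximum is 51 (e.g. 23 + 28).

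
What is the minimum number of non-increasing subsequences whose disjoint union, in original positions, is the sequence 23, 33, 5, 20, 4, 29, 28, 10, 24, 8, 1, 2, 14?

Place each on the leftmost legal pile:
23 → new pile 1 (tops now [23])
33 → new pile 2 (tops now [23, 33])
5 → pile 1 (tops now [5, 33])
20 → pile 2 (tops now [5, 20])
4 → pile 1 (tops now [4, 20])
29 → new pile 3 (tops now [4, 20, 29])
28 → pile 3 (tops now [4, 20, 28])
10 → pile 2 (tops now [4, 10, 28])
24 → pile 3 (tops now [4, 10, 24])
8 → pile 2 (tops now [4, 8, 24])
1 → pile 1 (tops now [1, 8, 24])
2 → pile 2 (tops now [1, 2, 24])
14 → pile 3 (tops now [1, 2, 14])
Three piles.

3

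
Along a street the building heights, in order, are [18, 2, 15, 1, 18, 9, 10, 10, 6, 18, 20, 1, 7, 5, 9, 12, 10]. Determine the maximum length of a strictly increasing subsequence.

Track the smallest tail for each achievable length (strict):
18 → extends → [18]
2 → replaces 18 → [2]
15 → extends → [2, 15]
1 → replaces 2 → [1, 15]
18 → extends → [1, 15, 18]
9 → replaces 15 → [1, 9, 18]
10 → replaces 18 → [1, 9, 10]
10 → already a tail → [1, 9, 10]
6 → replaces 9 → [1, 6, 10]
18 → extends → [1, 6, 10, 18]
20 → extends → [1, 6, 10, 18, 20]
1 → already a tail → [1, 6, 10, 18, 20]
7 → replaces 10 → [1, 6, 7, 18, 20]
5 → replaces 6 → [1, 5, 7, 18, 20]
9 → replaces 18 → [1, 5, 7, 9, 20]
12 → replaces 20 → [1, 5, 7, 9, 12]
10 → replaces 12 → [1, 5, 7, 9, 10]
Five tails, so the longest strictly increasing subsequence has length 5 (e.g. 2, 9, 10, 18, 20).

5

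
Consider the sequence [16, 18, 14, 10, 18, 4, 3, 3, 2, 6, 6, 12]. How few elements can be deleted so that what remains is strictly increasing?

9

Fewest deletions = n − (longest strictly increasing subsequence).
i:      1  2  3  4  5  6  7  8  9 10 11 12
a[i]:  16 18 14 10 18  4  3  3  2  6  6 12
dp:     1  2  1  1  2  1  1  1  1  2  2  3
max dp = 3, so deletions = 12 − 3 = 9.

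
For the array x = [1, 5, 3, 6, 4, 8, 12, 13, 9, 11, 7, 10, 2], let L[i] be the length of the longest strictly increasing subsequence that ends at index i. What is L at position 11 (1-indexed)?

4

dp[i] = 1 + max{dp[j] : j<i, x[j]<x[i]} (or 1 if no such j):
i:      1  2  3  4  5  6  7  8  9 10 11 12 13
x[i]:   1  5  3  6  4  8 12 13  9 11  7 10  2
dp:     1  2  2  3  3  4  5  6  5  6  4  6  2
At index 11 the value is 4.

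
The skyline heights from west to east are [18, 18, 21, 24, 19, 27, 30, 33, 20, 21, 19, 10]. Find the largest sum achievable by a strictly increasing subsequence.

Let S[i] be the best sum of a strictly increasing subsequence ending at i:
i:       1   2   3   4   5   6   7   8   9  10  11  12
a[i]:   18  18  21  24  19  27  30  33  20  21  19  10
S:      18  18  39  63  37  90 120 153  57  78  37  10
Maximum is 153 (e.g. 18 + 21 + 24 + 27 + 30 + 33).

153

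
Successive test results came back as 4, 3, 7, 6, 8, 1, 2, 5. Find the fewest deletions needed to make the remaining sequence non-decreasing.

Fewest deletions = n − (longest non-decreasing subsequence).
Patience tails:
4 → extends → [4]
3 → replaces 4 → [3]
7 → extends → [3, 7]
6 → replaces 7 → [3, 6]
8 → extends → [3, 6, 8]
1 → replaces 3 → [1, 6, 8]
2 → replaces 6 → [1, 2, 8]
5 → replaces 8 → [1, 2, 5]
Longest non-decreasing subsequence has length 3, so deletions = 8 − 3 = 5.

5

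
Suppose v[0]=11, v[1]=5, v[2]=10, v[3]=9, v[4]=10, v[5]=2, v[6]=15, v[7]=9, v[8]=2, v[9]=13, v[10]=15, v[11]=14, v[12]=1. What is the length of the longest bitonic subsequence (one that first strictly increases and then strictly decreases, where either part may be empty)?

inc[i] = longest strictly increasing subsequence ending at i; dec[i] = longest strictly decreasing subsequence starting at i:
i:      0  1  2  3  4  5  6  7  8  9 10 11 12
v[i]:  11  5 10  9 10  2 15  9  2 13 15 14  1
inc:    1  1  2  2  3  1  4  2  1  4  5  5  1
dec:    5  3  4  3  4  2  4  3  2  2  3  2  1
Best peak at i=6 (value 15): inc=4, dec=4, length 4+4−1 = 7.

7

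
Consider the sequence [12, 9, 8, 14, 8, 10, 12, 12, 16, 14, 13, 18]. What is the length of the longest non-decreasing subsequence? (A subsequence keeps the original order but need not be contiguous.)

Let dp[i] be the length of the longest such subsequence ending at index i:
i:      1  2  3  4  5  6  7  8  9 10 11 12
a[i]:  12  9  8 14  8 10 12 12 16 14 13 18
dp:     1  1  1  2  2  3  4  5  6  6  6  7
Maximum dp value is 7.

7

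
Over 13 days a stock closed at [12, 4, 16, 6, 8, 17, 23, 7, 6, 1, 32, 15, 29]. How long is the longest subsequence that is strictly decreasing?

Negate each value so 'decreasing' becomes 'increasing', then run patience tails on the negated sequence:
-12 → extends → [-12]
-4 → extends → [-12, -4]
-16 → replaces -12 → [-16, -4]
-6 → replaces -4 → [-16, -6]
-8 → replaces -6 → [-16, -8]
-17 → replaces -16 → [-17, -8]
-23 → replaces -17 → [-23, -8]
-7 → extends → [-23, -8, -7]
-6 → extends → [-23, -8, -7, -6]
-1 → extends → [-23, -8, -7, -6, -1]
-32 → replaces -23 → [-32, -8, -7, -6, -1]
-15 → replaces -8 → [-32, -15, -7, -6, -1]
-29 → replaces -15 → [-32, -29, -7, -6, -1]
Five tails, so the longest strictly decreasing subsequence of the original has length 5.

5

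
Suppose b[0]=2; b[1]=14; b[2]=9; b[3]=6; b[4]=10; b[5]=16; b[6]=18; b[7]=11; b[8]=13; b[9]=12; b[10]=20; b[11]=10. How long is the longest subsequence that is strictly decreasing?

4

Let dp[i] be the longest strictly decreasing subsequence ending at i:
i:      0  1  2  3  4  5  6  7  8  9 10 11
b[i]:   2 14  9  6 10 16 18 11 13 12 20 10
dp:     1  1  2  3  2  1  1  2  2  3  1  4
Maximum is 4.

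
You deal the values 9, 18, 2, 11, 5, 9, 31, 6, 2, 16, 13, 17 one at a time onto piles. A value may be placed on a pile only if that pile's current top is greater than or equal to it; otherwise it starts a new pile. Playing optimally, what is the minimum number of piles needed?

5

The minimum number of non-increasing subsequences covering a sequence equals the length of its longest strictly increasing subsequence.
LIS length is 5 (e.g. 2, 5, 9, 16, 17), so 5 piles are needed.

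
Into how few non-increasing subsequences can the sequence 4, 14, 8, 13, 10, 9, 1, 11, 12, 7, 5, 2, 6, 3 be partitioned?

5

The minimum number of non-increasing subsequences covering a sequence equals the length of its longest strictly increasing subsequence.
LIS length is 5 (e.g. 4, 8, 10, 11, 12), so 5 piles are needed.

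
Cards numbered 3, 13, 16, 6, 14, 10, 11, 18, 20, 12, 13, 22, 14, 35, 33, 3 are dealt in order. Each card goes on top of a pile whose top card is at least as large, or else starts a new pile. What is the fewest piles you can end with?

Place each on the leftmost legal pile:
3 → new pile 1 (tops now [3])
13 → new pile 2 (tops now [3, 13])
16 → new pile 3 (tops now [3, 13, 16])
6 → pile 2 (tops now [3, 6, 16])
14 → pile 3 (tops now [3, 6, 14])
10 → pile 3 (tops now [3, 6, 10])
11 → new pile 4 (tops now [3, 6, 10, 11])
18 → new pile 5 (tops now [3, 6, 10, 11, 18])
20 → new pile 6 (tops now [3, 6, 10, 11, 18, 20])
12 → pile 5 (tops now [3, 6, 10, 11, 12, 20])
13 → pile 6 (tops now [3, 6, 10, 11, 12, 13])
22 → new pile 7 (tops now [3, 6, 10, 11, 12, 13, 22])
14 → pile 7 (tops now [3, 6, 10, 11, 12, 13, 14])
35 → new pile 8 (tops now [3, 6, 10, 11, 12, 13, 14, 35])
33 → pile 8 (tops now [3, 6, 10, 11, 12, 13, 14, 33])
3 → pile 1 (tops now [3, 6, 10, 11, 12, 13, 14, 33])
Eight piles.

8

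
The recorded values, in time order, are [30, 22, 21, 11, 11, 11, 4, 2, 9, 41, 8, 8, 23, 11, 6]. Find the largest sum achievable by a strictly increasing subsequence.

71

Let S[i] be the best sum of a strictly increasing subsequence ending at i:
i:      1  2  3  4  5  6  7  8  9 10 11 12 13 14 15
a[i]:  30 22 21 11 11 11  4  2  9 41  8  8 23 11  6
S:     30 22 21 11 11 11  4  2 13 71 12 12 45 24 10
Maximum is 71 (e.g. 30 + 41).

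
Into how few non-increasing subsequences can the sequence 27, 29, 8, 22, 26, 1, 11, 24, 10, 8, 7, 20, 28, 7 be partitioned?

Place each on the leftmost legal pile:
27 → new pile 1 (tops now [27])
29 → new pile 2 (tops now [27, 29])
8 → pile 1 (tops now [8, 29])
22 → pile 2 (tops now [8, 22])
26 → new pile 3 (tops now [8, 22, 26])
1 → pile 1 (tops now [1, 22, 26])
11 → pile 2 (tops now [1, 11, 26])
24 → pile 3 (tops now [1, 11, 24])
10 → pile 2 (tops now [1, 10, 24])
8 → pile 2 (tops now [1, 8, 24])
7 → pile 2 (tops now [1, 7, 24])
20 → pile 3 (tops now [1, 7, 20])
28 → new pile 4 (tops now [1, 7, 20, 28])
7 → pile 2 (tops now [1, 7, 20, 28])
Four piles.

4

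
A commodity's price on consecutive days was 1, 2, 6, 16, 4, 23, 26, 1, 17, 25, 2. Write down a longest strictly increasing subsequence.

1, 2, 6, 16, 23, 26

Patience tails give the LIS length; then backtrack through the dp parents:
1 → extends → [1]
2 → extends → [1, 2]
6 → extends → [1, 2, 6]
16 → extends → [1, 2, 6, 16]
4 → replaces 6 → [1, 2, 4, 16]
23 → extends → [1, 2, 4, 16, 23]
26 → extends → [1, 2, 4, 16, 23, 26]
1 → already a tail → [1, 2, 4, 16, 23, 26]
17 → replaces 23 → [1, 2, 4, 16, 17, 26]
25 → replaces 26 → [1, 2, 4, 16, 17, 25]
2 → already a tail → [1, 2, 4, 16, 17, 25]
Length 6; one witness is 1, 2, 6, 16, 23, 26.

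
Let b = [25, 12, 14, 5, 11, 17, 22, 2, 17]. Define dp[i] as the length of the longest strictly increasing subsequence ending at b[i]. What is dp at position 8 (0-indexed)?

3

dp[i] = 1 + max{dp[j] : j<i, b[j]<b[i]} (or 1 if no such j):
i:      0  1  2  3  4  5  6  7  8
b[i]:  25 12 14  5 11 17 22  2 17
dp:     1  1  2  1  2  3  4  1  3
At index 8 the value is 3.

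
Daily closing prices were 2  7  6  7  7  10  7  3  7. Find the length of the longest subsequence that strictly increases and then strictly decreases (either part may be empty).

6

inc[i] = longest strictly increasing subsequence ending at i; dec[i] = longest strictly decreasing subsequence starting at i:
i:      1  2  3  4  5  6  7  8  9
a[i]:   2  7  6  7  7 10  7  3  7
inc:    1  2  2  3  3  4  3  2  3
dec:    1  3  2  2  2  3  2  1  1
Best peak at i=6 (value 10): inc=4, dec=3, length 4+3−1 = 6.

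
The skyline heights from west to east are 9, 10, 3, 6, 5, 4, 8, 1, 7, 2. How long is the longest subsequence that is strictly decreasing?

Negate each value so 'decreasing' becomes 'increasing', then run patience tails on the negated sequence:
-9 → extends → [-9]
-10 → replaces -9 → [-10]
-3 → extends → [-10, -3]
-6 → replaces -3 → [-10, -6]
-5 → extends → [-10, -6, -5]
-4 → extends → [-10, -6, -5, -4]
-8 → replaces -6 → [-10, -8, -5, -4]
-1 → extends → [-10, -8, -5, -4, -1]
-7 → replaces -5 → [-10, -8, -7, -4, -1]
-2 → replaces -1 → [-10, -8, -7, -4, -2]
Five tails, so the longest strictly decreasing subsequence of the original has length 5.

5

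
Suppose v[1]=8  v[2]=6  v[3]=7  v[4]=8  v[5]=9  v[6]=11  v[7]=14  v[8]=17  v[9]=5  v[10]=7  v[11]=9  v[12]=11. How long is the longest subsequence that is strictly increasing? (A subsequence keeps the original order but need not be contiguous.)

7

Track the smallest tail for each achievable length (strict):
8 → extends → [8]
6 → replaces 8 → [6]
7 → extends → [6, 7]
8 → extends → [6, 7, 8]
9 → extends → [6, 7, 8, 9]
11 → extends → [6, 7, 8, 9, 11]
14 → extends → [6, 7, 8, 9, 11, 14]
17 → extends → [6, 7, 8, 9, 11, 14, 17]
5 → replaces 6 → [5, 7, 8, 9, 11, 14, 17]
7 → already a tail → [5, 7, 8, 9, 11, 14, 17]
9 → already a tail → [5, 7, 8, 9, 11, 14, 17]
11 → already a tail → [5, 7, 8, 9, 11, 14, 17]
Seven tails, so the longest strictly increasing subsequence has length 7 (e.g. 6, 7, 8, 9, 11, 14, 17).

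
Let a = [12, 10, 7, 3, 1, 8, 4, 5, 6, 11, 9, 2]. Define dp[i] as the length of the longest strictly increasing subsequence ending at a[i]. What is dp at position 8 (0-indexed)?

4

dp[i] = 1 + max{dp[j] : j<i, a[j]<a[i]} (or 1 if no such j):
i:      0  1  2  3  4  5  6  7  8  9 10 11
a[i]:  12 10  7  3  1  8  4  5  6 11  9  2
dp:     1  1  1  1  1  2  2  3  4  5  5  2
At index 8 the value is 4.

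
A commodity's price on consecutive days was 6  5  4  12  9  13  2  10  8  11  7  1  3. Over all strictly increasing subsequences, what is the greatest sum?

Let S[i] be the best sum of a strictly increasing subsequence ending at i:
i:      1  2  3  4  5  6  7  8  9 10 11 12 13
a[i]:   6  5  4 12  9 13  2 10  8 11  7  1  3
S:      6  5  4 18 15 31  2 25 14 36 13  1  5
Maximum is 36 (e.g. 6 + 9 + 10 + 11).

36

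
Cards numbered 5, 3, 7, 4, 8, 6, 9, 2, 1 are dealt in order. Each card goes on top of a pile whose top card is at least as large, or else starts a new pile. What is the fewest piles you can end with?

The minimum number of non-increasing subsequences covering a sequence equals the length of its longest strictly increasing subsequence.
LIS length is 4 (e.g. 5, 7, 8, 9), so 4 piles are needed.

4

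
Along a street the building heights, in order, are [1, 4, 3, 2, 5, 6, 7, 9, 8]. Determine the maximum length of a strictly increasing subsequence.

Track the smallest tail for each achievable length (strict):
1 → extends → [1]
4 → extends → [1, 4]
3 → replaces 4 → [1, 3]
2 → replaces 3 → [1, 2]
5 → extends → [1, 2, 5]
6 → extends → [1, 2, 5, 6]
7 → extends → [1, 2, 5, 6, 7]
9 → extends → [1, 2, 5, 6, 7, 9]
8 → replaces 9 → [1, 2, 5, 6, 7, 8]
Six tails, so the longest strictly increasing subsequence has length 6 (e.g. 1, 4, 5, 6, 7, 9).

6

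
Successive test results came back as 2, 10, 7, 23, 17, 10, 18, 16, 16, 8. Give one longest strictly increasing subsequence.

Patience tails give the LIS length; then backtrack through the dp parents:
2 → extends → [2]
10 → extends → [2, 10]
7 → replaces 10 → [2, 7]
23 → extends → [2, 7, 23]
17 → replaces 23 → [2, 7, 17]
10 → replaces 17 → [2, 7, 10]
18 → extends → [2, 7, 10, 18]
16 → replaces 18 → [2, 7, 10, 16]
16 → already a tail → [2, 7, 10, 16]
8 → replaces 10 → [2, 7, 8, 16]
Length 4; one witness is 2, 10, 17, 18.

2, 10, 17, 18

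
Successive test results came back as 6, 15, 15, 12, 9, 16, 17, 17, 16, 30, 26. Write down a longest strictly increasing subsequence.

Patience tails give the LIS length; then backtrack through the dp parents:
6 → extends → [6]
15 → extends → [6, 15]
15 → already a tail → [6, 15]
12 → replaces 15 → [6, 12]
9 → replaces 12 → [6, 9]
16 → extends → [6, 9, 16]
17 → extends → [6, 9, 16, 17]
17 → already a tail → [6, 9, 16, 17]
16 → already a tail → [6, 9, 16, 17]
30 → extends → [6, 9, 16, 17, 30]
26 → replaces 30 → [6, 9, 16, 17, 26]
Length 5; one witness is 6, 15, 16, 17, 30.

6, 15, 16, 17, 30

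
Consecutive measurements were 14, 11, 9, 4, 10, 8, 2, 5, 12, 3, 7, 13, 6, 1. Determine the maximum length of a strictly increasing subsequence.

4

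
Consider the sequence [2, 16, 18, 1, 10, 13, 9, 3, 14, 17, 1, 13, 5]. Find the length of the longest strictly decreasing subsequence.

5

Negate each value so 'decreasing' becomes 'increasing', then run patience tails on the negated sequence:
-2 → extends → [-2]
-16 → replaces -2 → [-16]
-18 → replaces -16 → [-18]
-1 → extends → [-18, -1]
-10 → replaces -1 → [-18, -10]
-13 → replaces -10 → [-18, -13]
-9 → extends → [-18, -13, -9]
-3 → extends → [-18, -13, -9, -3]
-14 → replaces -13 → [-18, -14, -9, -3]
-17 → replaces -14 → [-18, -17, -9, -3]
-1 → extends → [-18, -17, -9, -3, -1]
-13 → replaces -9 → [-18, -17, -13, -3, -1]
-5 → replaces -3 → [-18, -17, -13, -5, -1]
Five tails, so the longest strictly decreasing subsequence of the original has length 5.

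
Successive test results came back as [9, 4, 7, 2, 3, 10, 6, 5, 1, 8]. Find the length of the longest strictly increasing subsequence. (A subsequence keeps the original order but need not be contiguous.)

4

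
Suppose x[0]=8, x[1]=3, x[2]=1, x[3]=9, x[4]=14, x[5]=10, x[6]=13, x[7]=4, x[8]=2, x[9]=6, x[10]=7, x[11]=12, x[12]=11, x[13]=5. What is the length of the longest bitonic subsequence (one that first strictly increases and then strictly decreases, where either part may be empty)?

7

inc[i] = longest strictly increasing subsequence ending at i; dec[i] = longest strictly decreasing subsequence starting at i:
i:      0  1  2  3  4  5  6  7  8  9 10 11 12 13
x[i]:   8  3  1  9 14 10 13  4  2  6  7 12 11  5
inc:    1  1  1  2  3  3  4  2  2  3  4  5  5  3
dec:    3  2  1  3  5  3  4  2  1  2  2  3  2  1
Best peak at i=4 (value 14): inc=3, dec=5, length 3+5−1 = 7.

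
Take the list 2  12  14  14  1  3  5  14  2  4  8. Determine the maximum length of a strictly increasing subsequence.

4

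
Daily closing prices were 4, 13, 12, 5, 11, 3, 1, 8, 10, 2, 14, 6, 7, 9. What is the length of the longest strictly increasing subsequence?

5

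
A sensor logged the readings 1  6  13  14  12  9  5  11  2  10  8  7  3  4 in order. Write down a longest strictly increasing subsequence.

1, 6, 13, 14

Patience tails give the LIS length; then backtrack through the dp parents:
1 → extends → [1]
6 → extends → [1, 6]
13 → extends → [1, 6, 13]
14 → extends → [1, 6, 13, 14]
12 → replaces 13 → [1, 6, 12, 14]
9 → replaces 12 → [1, 6, 9, 14]
5 → replaces 6 → [1, 5, 9, 14]
11 → replaces 14 → [1, 5, 9, 11]
2 → replaces 5 → [1, 2, 9, 11]
10 → replaces 11 → [1, 2, 9, 10]
8 → replaces 9 → [1, 2, 8, 10]
7 → replaces 8 → [1, 2, 7, 10]
3 → replaces 7 → [1, 2, 3, 10]
4 → replaces 10 → [1, 2, 3, 4]
Length 4; one witness is 1, 6, 13, 14.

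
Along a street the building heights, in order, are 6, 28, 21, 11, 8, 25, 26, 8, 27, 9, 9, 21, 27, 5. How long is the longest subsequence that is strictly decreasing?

5

Negate each value so 'decreasing' becomes 'increasing', then run patience tails on the negated sequence:
-6 → extends → [-6]
-28 → replaces -6 → [-28]
-21 → extends → [-28, -21]
-11 → extends → [-28, -21, -11]
-8 → extends → [-28, -21, -11, -8]
-25 → replaces -21 → [-28, -25, -11, -8]
-26 → replaces -25 → [-28, -26, -11, -8]
-8 → already a tail → [-28, -26, -11, -8]
-27 → replaces -26 → [-28, -27, -11, -8]
-9 → replaces -8 → [-28, -27, -11, -9]
-9 → already a tail → [-28, -27, -11, -9]
-21 → replaces -11 → [-28, -27, -21, -9]
-27 → already a tail → [-28, -27, -21, -9]
-5 → extends → [-28, -27, -21, -9, -5]
Five tails, so the longest strictly decreasing subsequence of the original has length 5.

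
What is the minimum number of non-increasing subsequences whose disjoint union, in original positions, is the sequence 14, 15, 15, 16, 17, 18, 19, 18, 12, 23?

7

The minimum number of non-increasing subsequences covering a sequence equals the length of its longest strictly increasing subsequence.
LIS length is 7 (e.g. 14, 15, 16, 17, 18, 19, 23), so 7 piles are needed.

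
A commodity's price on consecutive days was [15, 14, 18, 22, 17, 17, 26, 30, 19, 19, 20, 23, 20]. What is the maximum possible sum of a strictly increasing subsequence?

111

Let S[i] be the best sum of a strictly increasing subsequence ending at i:
i:       1   2   3   4   5   6   7   8   9  10  11  12  13
a[i]:   15  14  18  22  17  17  26  30  19  19  20  23  20
S:      15  14  33  55  32  32  81 111  52  52  72  95  72
Maximum is 111 (e.g. 15 + 18 + 22 + 26 + 30).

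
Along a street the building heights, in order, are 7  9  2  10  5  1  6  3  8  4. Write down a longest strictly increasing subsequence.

Patience tails give the LIS length; then backtrack through the dp parents:
7 → extends → [7]
9 → extends → [7, 9]
2 → replaces 7 → [2, 9]
10 → extends → [2, 9, 10]
5 → replaces 9 → [2, 5, 10]
1 → replaces 2 → [1, 5, 10]
6 → replaces 10 → [1, 5, 6]
3 → replaces 5 → [1, 3, 6]
8 → extends → [1, 3, 6, 8]
4 → replaces 6 → [1, 3, 4, 8]
Length 4; one witness is 2, 5, 6, 8.

2, 5, 6, 8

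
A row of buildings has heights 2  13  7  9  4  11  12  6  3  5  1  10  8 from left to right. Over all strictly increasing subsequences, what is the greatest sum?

41

Let S[i] be the best sum of a strictly increasing subsequence ending at i:
i:      1  2  3  4  5  6  7  8  9 10 11 12 13
a[i]:   2 13  7  9  4 11 12  6  3  5  1 10  8
S:      2 15  9 18  6 29 41 12  5 11  1 28 20
Maximum is 41 (e.g. 2 + 7 + 9 + 11 + 12).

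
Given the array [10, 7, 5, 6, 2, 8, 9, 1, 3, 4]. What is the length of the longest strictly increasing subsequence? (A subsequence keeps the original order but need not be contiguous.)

Track the smallest tail for each achievable length (strict):
10 → extends → [10]
7 → replaces 10 → [7]
5 → replaces 7 → [5]
6 → extends → [5, 6]
2 → replaces 5 → [2, 6]
8 → extends → [2, 6, 8]
9 → extends → [2, 6, 8, 9]
1 → replaces 2 → [1, 6, 8, 9]
3 → replaces 6 → [1, 3, 8, 9]
4 → replaces 8 → [1, 3, 4, 9]
Four tails, so the longest strictly increasing subsequence has length 4 (e.g. 5, 6, 8, 9).

4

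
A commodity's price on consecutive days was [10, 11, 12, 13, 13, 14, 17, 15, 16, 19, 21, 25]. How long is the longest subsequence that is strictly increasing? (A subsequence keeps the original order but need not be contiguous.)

10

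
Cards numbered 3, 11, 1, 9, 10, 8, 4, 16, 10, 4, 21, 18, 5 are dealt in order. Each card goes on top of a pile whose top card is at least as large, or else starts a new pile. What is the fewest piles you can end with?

Place each on the leftmost legal pile:
3 → new pile 1 (tops now [3])
11 → new pile 2 (tops now [3, 11])
1 → pile 1 (tops now [1, 11])
9 → pile 2 (tops now [1, 9])
10 → new pile 3 (tops now [1, 9, 10])
8 → pile 2 (tops now [1, 8, 10])
4 → pile 2 (tops now [1, 4, 10])
16 → new pile 4 (tops now [1, 4, 10, 16])
10 → pile 3 (tops now [1, 4, 10, 16])
4 → pile 2 (tops now [1, 4, 10, 16])
21 → new pile 5 (tops now [1, 4, 10, 16, 21])
18 → pile 5 (tops now [1, 4, 10, 16, 18])
5 → pile 3 (tops now [1, 4, 5, 16, 18])
Five piles.

5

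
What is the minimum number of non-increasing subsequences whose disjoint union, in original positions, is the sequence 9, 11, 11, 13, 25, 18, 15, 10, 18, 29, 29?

Place each on the leftmost legal pile:
9 → new pile 1 (tops now [9])
11 → new pile 2 (tops now [9, 11])
11 → pile 2 (tops now [9, 11])
13 → new pile 3 (tops now [9, 11, 13])
25 → new pile 4 (tops now [9, 11, 13, 25])
18 → pile 4 (tops now [9, 11, 13, 18])
15 → pile 4 (tops now [9, 11, 13, 15])
10 → pile 2 (tops now [9, 10, 13, 15])
18 → new pile 5 (tops now [9, 10, 13, 15, 18])
29 → new pile 6 (tops now [9, 10, 13, 15, 18, 29])
29 → pile 6 (tops now [9, 10, 13, 15, 18, 29])
Six piles.

6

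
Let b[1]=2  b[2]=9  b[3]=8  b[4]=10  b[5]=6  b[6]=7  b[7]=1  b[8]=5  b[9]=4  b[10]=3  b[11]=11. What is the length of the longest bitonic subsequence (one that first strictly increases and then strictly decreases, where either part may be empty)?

inc[i] = longest strictly increasing subsequence ending at i; dec[i] = longest strictly decreasing subsequence starting at i:
i:      1  2  3  4  5  6  7  8  9 10 11
b[i]:   2  9  8 10  6  7  1  5  4  3 11
inc:    1  2  2  3  2  3  1  2  2  2  4
dec:    2  6  5  5  4  4  1  3  2  1  1
Best peak at i=2 (value 9): inc=2, dec=6, length 2+6−1 = 7.

7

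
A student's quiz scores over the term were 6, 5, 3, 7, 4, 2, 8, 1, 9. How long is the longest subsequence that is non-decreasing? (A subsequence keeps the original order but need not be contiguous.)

4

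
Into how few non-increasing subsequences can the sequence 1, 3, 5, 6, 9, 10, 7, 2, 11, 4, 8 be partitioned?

7

Place each on the leftmost legal pile:
1 → new pile 1 (tops now [1])
3 → new pile 2 (tops now [1, 3])
5 → new pile 3 (tops now [1, 3, 5])
6 → new pile 4 (tops now [1, 3, 5, 6])
9 → new pile 5 (tops now [1, 3, 5, 6, 9])
10 → new pile 6 (tops now [1, 3, 5, 6, 9, 10])
7 → pile 5 (tops now [1, 3, 5, 6, 7, 10])
2 → pile 2 (tops now [1, 2, 5, 6, 7, 10])
11 → new pile 7 (tops now [1, 2, 5, 6, 7, 10, 11])
4 → pile 3 (tops now [1, 2, 4, 6, 7, 10, 11])
8 → pile 6 (tops now [1, 2, 4, 6, 7, 8, 11])
Seven piles.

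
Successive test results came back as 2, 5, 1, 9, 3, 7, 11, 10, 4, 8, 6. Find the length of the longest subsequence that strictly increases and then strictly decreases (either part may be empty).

7

inc[i] = longest strictly increasing subsequence ending at i; dec[i] = longest strictly decreasing subsequence starting at i:
i:      1  2  3  4  5  6  7  8  9 10 11
a[i]:   2  5  1  9  3  7 11 10  4  8  6
inc:    1  2  1  3  2  3  4  4  3  4  4
dec:    2  2  1  3  1  2  4  3  1  2  1
Best peak at i=7 (value 11): inc=4, dec=4, length 4+4−1 = 7.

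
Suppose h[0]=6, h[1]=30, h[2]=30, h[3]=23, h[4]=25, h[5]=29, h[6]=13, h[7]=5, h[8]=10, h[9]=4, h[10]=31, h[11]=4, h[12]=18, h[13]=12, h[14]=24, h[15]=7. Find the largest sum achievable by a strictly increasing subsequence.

Let S[i] be the best sum of a strictly increasing subsequence ending at i:
i:       0   1   2   3   4   5   6   7   8   9  10  11  12  13  14  15
h[i]:    6  30  30  23  25  29  13   5  10   4  31   4  18  12  24   7
S:       6  36  36  29  54  83  19   5  16   4 114   4  37  28  61  13
Maximum is 114 (e.g. 6 + 23 + 25 + 29 + 31).

114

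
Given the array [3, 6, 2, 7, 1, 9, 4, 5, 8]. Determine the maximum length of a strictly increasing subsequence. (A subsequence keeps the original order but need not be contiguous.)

Let dp[i] be the length of the longest such subsequence ending at index i:
i:     1 2 3 4 5 6 7 8 9
a[i]:  3 6 2 7 1 9 4 5 8
dp:    1 2 1 3 1 4 2 3 4
Maximum dp value is 4.

4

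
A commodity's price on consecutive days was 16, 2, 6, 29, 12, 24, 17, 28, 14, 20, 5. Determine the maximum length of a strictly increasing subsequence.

Track the smallest tail for each achievable length (strict):
16 → extends → [16]
2 → replaces 16 → [2]
6 → extends → [2, 6]
29 → extends → [2, 6, 29]
12 → replaces 29 → [2, 6, 12]
24 → extends → [2, 6, 12, 24]
17 → replaces 24 → [2, 6, 12, 17]
28 → extends → [2, 6, 12, 17, 28]
14 → replaces 17 → [2, 6, 12, 14, 28]
20 → replaces 28 → [2, 6, 12, 14, 20]
5 → replaces 6 → [2, 5, 12, 14, 20]
Five tails, so the longest strictly increasing subsequence has length 5 (e.g. 2, 6, 12, 24, 28).

5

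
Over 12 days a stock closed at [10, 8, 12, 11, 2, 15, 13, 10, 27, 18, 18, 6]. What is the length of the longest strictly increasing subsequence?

Let dp[i] be the length of the longest such subsequence ending at index i:
i:      1  2  3  4  5  6  7  8  9 10 11 12
a[i]:  10  8 12 11  2 15 13 10 27 18 18  6
dp:     1  1  2  2  1  3  3  2  4  4  4  2
Maximum dp value is 4.

4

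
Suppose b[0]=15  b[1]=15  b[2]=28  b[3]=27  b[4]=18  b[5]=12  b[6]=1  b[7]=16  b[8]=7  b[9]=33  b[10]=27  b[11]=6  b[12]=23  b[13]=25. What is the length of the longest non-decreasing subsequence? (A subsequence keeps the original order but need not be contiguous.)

5

Track the smallest tail for each achievable length (allowing ties):
15 → extends → [15]
15 → extends → [15, 15]
28 → extends → [15, 15, 28]
27 → replaces 28 → [15, 15, 27]
18 → replaces 27 → [15, 15, 18]
12 → replaces 15 → [12, 15, 18]
1 → replaces 12 → [1, 15, 18]
16 → replaces 18 → [1, 15, 16]
7 → replaces 15 → [1, 7, 16]
33 → extends → [1, 7, 16, 33]
27 → replaces 33 → [1, 7, 16, 27]
6 → replaces 7 → [1, 6, 16, 27]
23 → replaces 27 → [1, 6, 16, 23]
25 → extends → [1, 6, 16, 23, 25]
Five tails, so the longest non-decreasing subsequence has length 5 (e.g. 15, 15, 18, 23, 25).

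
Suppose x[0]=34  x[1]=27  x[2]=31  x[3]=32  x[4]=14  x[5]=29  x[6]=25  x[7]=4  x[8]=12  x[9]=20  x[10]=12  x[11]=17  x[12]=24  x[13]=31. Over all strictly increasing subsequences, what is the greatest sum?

91

Let S[i] be the best sum of a strictly increasing subsequence ending at i:
i:      0  1  2  3  4  5  6  7  8  9 10 11 12 13
x[i]:  34 27 31 32 14 29 25  4 12 20 12 17 24 31
S:     34 27 58 90 14 56 39  4 16 36 16 33 60 91
Maximum is 91 (e.g. 4 + 12 + 20 + 24 + 31).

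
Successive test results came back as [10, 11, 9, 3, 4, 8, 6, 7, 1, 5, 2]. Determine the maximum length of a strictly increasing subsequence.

4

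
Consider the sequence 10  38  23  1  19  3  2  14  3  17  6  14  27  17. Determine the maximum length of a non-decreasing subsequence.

6

Let dp[i] be the length of the longest such subsequence ending at index i:
i:      1  2  3  4  5  6  7  8  9 10 11 12 13 14
a[i]:  10 38 23  1 19  3  2 14  3 17  6 14 27 17
dp:     1  2  2  1  2  2  2  3  3  4  4  5  6  6
Maximum dp value is 6.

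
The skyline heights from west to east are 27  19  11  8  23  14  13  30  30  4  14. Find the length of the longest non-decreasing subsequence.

Track the smallest tail for each achievable length (allowing ties):
27 → extends → [27]
19 → replaces 27 → [19]
11 → replaces 19 → [11]
8 → replaces 11 → [8]
23 → extends → [8, 23]
14 → replaces 23 → [8, 14]
13 → replaces 14 → [8, 13]
30 → extends → [8, 13, 30]
30 → extends → [8, 13, 30, 30]
4 → replaces 8 → [4, 13, 30, 30]
14 → replaces 30 → [4, 13, 14, 30]
Four tails, so the longest non-decreasing subsequence has length 4 (e.g. 19, 23, 30, 30).

4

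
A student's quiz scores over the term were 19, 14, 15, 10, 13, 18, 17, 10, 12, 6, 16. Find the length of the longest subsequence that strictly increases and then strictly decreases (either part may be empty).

6

inc[i] = longest strictly increasing subsequence ending at i; dec[i] = longest strictly decreasing subsequence starting at i:
i:      1  2  3  4  5  6  7  8  9 10 11
a[i]:  19 14 15 10 13 18 17 10 12  6 16
inc:    1  1  2  1  2  3  3  1  2  1  3
dec:    5  4  4  2  3  4  3  2  2  1  1
Best peak at i=6 (value 18): inc=3, dec=4, length 3+4−1 = 6.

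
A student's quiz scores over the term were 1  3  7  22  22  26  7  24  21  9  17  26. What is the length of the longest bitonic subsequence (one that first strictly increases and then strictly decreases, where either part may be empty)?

inc[i] = longest strictly increasing subsequence ending at i; dec[i] = longest strictly decreasing subsequence starting at i:
i:      1  2  3  4  5  6  7  8  9 10 11 12
a[i]:   1  3  7 22 22 26  7 24 21  9 17 26
inc:    1  2  3  4  4  5  3  5  4  4  5  6
dec:    1  1  1  3  3  4  1  3  2  1  1  1
Best peak at i=6 (value 26): inc=5, dec=4, length 5+4−1 = 8.

8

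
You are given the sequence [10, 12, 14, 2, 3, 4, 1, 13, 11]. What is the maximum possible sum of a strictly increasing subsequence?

36

Let S[i] be the best sum of a strictly increasing subsequence ending at i:
i:      1  2  3  4  5  6  7  8  9
a[i]:  10 12 14  2  3  4  1 13 11
S:     10 22 36  2  5  9  1 35 21
Maximum is 36 (e.g. 10 + 12 + 14).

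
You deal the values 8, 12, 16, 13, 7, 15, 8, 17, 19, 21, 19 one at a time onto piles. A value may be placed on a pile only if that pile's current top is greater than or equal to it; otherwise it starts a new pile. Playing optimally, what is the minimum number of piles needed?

7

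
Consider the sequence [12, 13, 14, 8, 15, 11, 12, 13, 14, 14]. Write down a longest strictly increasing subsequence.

8, 11, 12, 13, 14

Patience tails give the LIS length; then backtrack through the dp parents:
12 → extends → [12]
13 → extends → [12, 13]
14 → extends → [12, 13, 14]
8 → replaces 12 → [8, 13, 14]
15 → extends → [8, 13, 14, 15]
11 → replaces 13 → [8, 11, 14, 15]
12 → replaces 14 → [8, 11, 12, 15]
13 → replaces 15 → [8, 11, 12, 13]
14 → extends → [8, 11, 12, 13, 14]
14 → already a tail → [8, 11, 12, 13, 14]
Length 5; one witness is 8, 11, 12, 13, 14.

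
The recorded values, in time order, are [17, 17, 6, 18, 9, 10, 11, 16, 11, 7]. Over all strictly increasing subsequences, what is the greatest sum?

52

Let S[i] be the best sum of a strictly increasing subsequence ending at i:
i:      1  2  3  4  5  6  7  8  9 10
a[i]:  17 17  6 18  9 10 11 16 11  7
S:     17 17  6 35 15 25 36 52 36 13
Maximum is 52 (e.g. 6 + 9 + 10 + 11 + 16).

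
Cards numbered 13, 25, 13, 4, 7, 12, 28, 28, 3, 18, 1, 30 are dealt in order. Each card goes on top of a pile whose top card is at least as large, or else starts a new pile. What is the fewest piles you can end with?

5

Place each on the leftmost legal pile:
13 → new pile 1 (tops now [13])
25 → new pile 2 (tops now [13, 25])
13 → pile 1 (tops now [13, 25])
4 → pile 1 (tops now [4, 25])
7 → pile 2 (tops now [4, 7])
12 → new pile 3 (tops now [4, 7, 12])
28 → new pile 4 (tops now [4, 7, 12, 28])
28 → pile 4 (tops now [4, 7, 12, 28])
3 → pile 1 (tops now [3, 7, 12, 28])
18 → pile 4 (tops now [3, 7, 12, 18])
1 → pile 1 (tops now [1, 7, 12, 18])
30 → new pile 5 (tops now [1, 7, 12, 18, 30])
Five piles.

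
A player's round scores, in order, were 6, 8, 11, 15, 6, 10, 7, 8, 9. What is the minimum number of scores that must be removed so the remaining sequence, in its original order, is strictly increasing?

Fewest deletions = n − (longest strictly increasing subsequence).
Patience tails:
6 → extends → [6]
8 → extends → [6, 8]
11 → extends → [6, 8, 11]
15 → extends → [6, 8, 11, 15]
6 → already a tail → [6, 8, 11, 15]
10 → replaces 11 → [6, 8, 10, 15]
7 → replaces 8 → [6, 7, 10, 15]
8 → replaces 10 → [6, 7, 8, 15]
9 → replaces 15 → [6, 7, 8, 9]
Longest strictly increasing subsequence has length 4, so deletions = 9 − 4 = 5.

5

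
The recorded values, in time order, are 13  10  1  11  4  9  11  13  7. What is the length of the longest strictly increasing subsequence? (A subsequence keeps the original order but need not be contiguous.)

5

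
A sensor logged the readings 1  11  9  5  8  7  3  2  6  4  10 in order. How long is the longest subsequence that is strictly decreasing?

Negate each value so 'decreasing' becomes 'increasing', then run patience tails on the negated sequence:
-1 → extends → [-1]
-11 → replaces -1 → [-11]
-9 → extends → [-11, -9]
-5 → extends → [-11, -9, -5]
-8 → replaces -5 → [-11, -9, -8]
-7 → extends → [-11, -9, -8, -7]
-3 → extends → [-11, -9, -8, -7, -3]
-2 → extends → [-11, -9, -8, -7, -3, -2]
-6 → replaces -3 → [-11, -9, -8, -7, -6, -2]
-4 → replaces -2 → [-11, -9, -8, -7, -6, -4]
-10 → replaces -9 → [-11, -10, -8, -7, -6, -4]
Six tails, so the longest strictly decreasing subsequence of the original has length 6.

6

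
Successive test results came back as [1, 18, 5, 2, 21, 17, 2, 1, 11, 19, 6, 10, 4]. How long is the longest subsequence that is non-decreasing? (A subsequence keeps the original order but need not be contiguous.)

5

Track the smallest tail for each achievable length (allowing ties):
1 → extends → [1]
18 → extends → [1, 18]
5 → replaces 18 → [1, 5]
2 → replaces 5 → [1, 2]
21 → extends → [1, 2, 21]
17 → replaces 21 → [1, 2, 17]
2 → replaces 17 → [1, 2, 2]
1 → replaces 2 → [1, 1, 2]
11 → extends → [1, 1, 2, 11]
19 → extends → [1, 1, 2, 11, 19]
6 → replaces 11 → [1, 1, 2, 6, 19]
10 → replaces 19 → [1, 1, 2, 6, 10]
4 → replaces 6 → [1, 1, 2, 4, 10]
Five tails, so the longest non-decreasing subsequence has length 5 (e.g. 1, 2, 2, 11, 19).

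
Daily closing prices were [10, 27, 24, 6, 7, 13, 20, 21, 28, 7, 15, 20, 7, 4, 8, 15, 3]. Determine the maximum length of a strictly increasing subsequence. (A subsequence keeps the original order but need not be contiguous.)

Let dp[i] be the length of the longest such subsequence ending at index i:
i:      1  2  3  4  5  6  7  8  9 10 11 12 13 14 15 16 17
a[i]:  10 27 24  6  7 13 20 21 28  7 15 20  7  4  8 15  3
dp:     1  2  2  1  2  3  4  5  6  2  4  5  2  1  3  4  1
Maximum dp value is 6.

6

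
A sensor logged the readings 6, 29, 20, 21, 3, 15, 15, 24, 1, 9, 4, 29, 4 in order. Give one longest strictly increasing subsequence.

Patience tails give the LIS length; then backtrack through the dp parents:
6 → extends → [6]
29 → extends → [6, 29]
20 → replaces 29 → [6, 20]
21 → extends → [6, 20, 21]
3 → replaces 6 → [3, 20, 21]
15 → replaces 20 → [3, 15, 21]
15 → already a tail → [3, 15, 21]
24 → extends → [3, 15, 21, 24]
1 → replaces 3 → [1, 15, 21, 24]
9 → replaces 15 → [1, 9, 21, 24]
4 → replaces 9 → [1, 4, 21, 24]
29 → extends → [1, 4, 21, 24, 29]
4 → already a tail → [1, 4, 21, 24, 29]
Length 5; one witness is 6, 20, 21, 24, 29.

6, 20, 21, 24, 29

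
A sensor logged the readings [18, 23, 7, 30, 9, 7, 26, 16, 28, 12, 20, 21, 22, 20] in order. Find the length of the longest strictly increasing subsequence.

6

Track the smallest tail for each achievable length (strict):
18 → extends → [18]
23 → extends → [18, 23]
7 → replaces 18 → [7, 23]
30 → extends → [7, 23, 30]
9 → replaces 23 → [7, 9, 30]
7 → already a tail → [7, 9, 30]
26 → replaces 30 → [7, 9, 26]
16 → replaces 26 → [7, 9, 16]
28 → extends → [7, 9, 16, 28]
12 → replaces 16 → [7, 9, 12, 28]
20 → replaces 28 → [7, 9, 12, 20]
21 → extends → [7, 9, 12, 20, 21]
22 → extends → [7, 9, 12, 20, 21, 22]
20 → already a tail → [7, 9, 12, 20, 21, 22]
Six tails, so the longest strictly increasing subsequence has length 6 (e.g. 7, 9, 16, 20, 21, 22).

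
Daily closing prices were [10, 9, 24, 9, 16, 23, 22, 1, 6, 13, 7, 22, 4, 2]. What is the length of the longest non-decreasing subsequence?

Track the smallest tail for each achievable length (allowing ties):
10 → extends → [10]
9 → replaces 10 → [9]
24 → extends → [9, 24]
9 → replaces 24 → [9, 9]
16 → extends → [9, 9, 16]
23 → extends → [9, 9, 16, 23]
22 → replaces 23 → [9, 9, 16, 22]
1 → replaces 9 → [1, 9, 16, 22]
6 → replaces 9 → [1, 6, 16, 22]
13 → replaces 16 → [1, 6, 13, 22]
7 → replaces 13 → [1, 6, 7, 22]
22 → extends → [1, 6, 7, 22, 22]
4 → replaces 6 → [1, 4, 7, 22, 22]
2 → replaces 4 → [1, 2, 7, 22, 22]
Five tails, so the longest non-decreasing subsequence has length 5 (e.g. 9, 9, 16, 22, 22).

5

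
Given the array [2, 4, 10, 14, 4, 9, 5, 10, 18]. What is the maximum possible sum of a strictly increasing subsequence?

Let S[i] be the best sum of a strictly increasing subsequence ending at i:
i:      1  2  3  4  5  6  7  8  9
a[i]:   2  4 10 14  4  9  5 10 18
S:      2  6 16 30  6 15 11 25 48
Maximum is 48 (e.g. 2 + 4 + 10 + 14 + 18).

48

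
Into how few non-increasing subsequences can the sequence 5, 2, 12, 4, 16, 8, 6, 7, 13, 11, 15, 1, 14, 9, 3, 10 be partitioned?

6

Place each on the leftmost legal pile:
5 → new pile 1 (tops now [5])
2 → pile 1 (tops now [2])
12 → new pile 2 (tops now [2, 12])
4 → pile 2 (tops now [2, 4])
16 → new pile 3 (tops now [2, 4, 16])
8 → pile 3 (tops now [2, 4, 8])
6 → pile 3 (tops now [2, 4, 6])
7 → new pile 4 (tops now [2, 4, 6, 7])
13 → new pile 5 (tops now [2, 4, 6, 7, 13])
11 → pile 5 (tops now [2, 4, 6, 7, 11])
15 → new pile 6 (tops now [2, 4, 6, 7, 11, 15])
1 → pile 1 (tops now [1, 4, 6, 7, 11, 15])
14 → pile 6 (tops now [1, 4, 6, 7, 11, 14])
9 → pile 5 (tops now [1, 4, 6, 7, 9, 14])
3 → pile 2 (tops now [1, 3, 6, 7, 9, 14])
10 → pile 6 (tops now [1, 3, 6, 7, 9, 10])
Six piles.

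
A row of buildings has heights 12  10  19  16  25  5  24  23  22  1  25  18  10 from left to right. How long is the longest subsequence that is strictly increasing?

4

Track the smallest tail for each achievable length (strict):
12 → extends → [12]
10 → replaces 12 → [10]
19 → extends → [10, 19]
16 → replaces 19 → [10, 16]
25 → extends → [10, 16, 25]
5 → replaces 10 → [5, 16, 25]
24 → replaces 25 → [5, 16, 24]
23 → replaces 24 → [5, 16, 23]
22 → replaces 23 → [5, 16, 22]
1 → replaces 5 → [1, 16, 22]
25 → extends → [1, 16, 22, 25]
18 → replaces 22 → [1, 16, 18, 25]
10 → replaces 16 → [1, 10, 18, 25]
Four tails, so the longest strictly increasing subsequence has length 4 (e.g. 12, 19, 24, 25).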